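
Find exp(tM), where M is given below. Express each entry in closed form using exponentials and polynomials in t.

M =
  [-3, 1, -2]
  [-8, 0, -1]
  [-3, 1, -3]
e^{tM} =
  [-t^2*exp(-2*t)/2 - t*exp(-2*t) + exp(-2*t), -t^2*exp(-2*t)/2 + t*exp(-2*t), 3*t^2*exp(-2*t)/2 - 2*t*exp(-2*t)]
  [-5*t^2*exp(-2*t)/2 - 8*t*exp(-2*t), -5*t^2*exp(-2*t)/2 + 2*t*exp(-2*t) + exp(-2*t), 15*t^2*exp(-2*t)/2 - t*exp(-2*t)]
  [-t^2*exp(-2*t) - 3*t*exp(-2*t), -t^2*exp(-2*t) + t*exp(-2*t), 3*t^2*exp(-2*t) - t*exp(-2*t) + exp(-2*t)]

Strategy: write M = P · J · P⁻¹ where J is a Jordan canonical form, so e^{tM} = P · e^{tJ} · P⁻¹, and e^{tJ} can be computed block-by-block.

M has Jordan form
J =
  [-2,  1,  0]
  [ 0, -2,  1]
  [ 0,  0, -2]
(up to reordering of blocks).

Per-block formulas:
  For a 3×3 Jordan block J_3(-2): exp(t · J_3(-2)) = e^(-2t)·(I + t·N + (t^2/2)·N^2), where N is the 3×3 nilpotent shift.

After assembling e^{tJ} and conjugating by P, we get:

e^{tM} =
  [-t^2*exp(-2*t)/2 - t*exp(-2*t) + exp(-2*t), -t^2*exp(-2*t)/2 + t*exp(-2*t), 3*t^2*exp(-2*t)/2 - 2*t*exp(-2*t)]
  [-5*t^2*exp(-2*t)/2 - 8*t*exp(-2*t), -5*t^2*exp(-2*t)/2 + 2*t*exp(-2*t) + exp(-2*t), 15*t^2*exp(-2*t)/2 - t*exp(-2*t)]
  [-t^2*exp(-2*t) - 3*t*exp(-2*t), -t^2*exp(-2*t) + t*exp(-2*t), 3*t^2*exp(-2*t) - t*exp(-2*t) + exp(-2*t)]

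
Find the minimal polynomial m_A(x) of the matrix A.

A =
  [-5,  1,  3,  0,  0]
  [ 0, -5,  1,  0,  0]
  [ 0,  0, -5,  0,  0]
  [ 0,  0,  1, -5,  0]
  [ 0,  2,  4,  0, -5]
x^3 + 15*x^2 + 75*x + 125

The characteristic polynomial is χ_A(x) = (x + 5)^5, so the eigenvalues are known. The minimal polynomial is
  m_A(x) = Π_λ (x − λ)^{k_λ}
where k_λ is the size of the *largest* Jordan block for λ (equivalently, the smallest k with (A − λI)^k v = 0 for every generalised eigenvector v of λ).

  λ = -5: largest Jordan block has size 3, contributing (x + 5)^3

So m_A(x) = (x + 5)^3 = x^3 + 15*x^2 + 75*x + 125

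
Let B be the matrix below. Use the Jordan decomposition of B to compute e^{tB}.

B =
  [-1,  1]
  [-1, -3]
e^{tB} =
  [t*exp(-2*t) + exp(-2*t), t*exp(-2*t)]
  [-t*exp(-2*t), -t*exp(-2*t) + exp(-2*t)]

Strategy: write B = P · J · P⁻¹ where J is a Jordan canonical form, so e^{tB} = P · e^{tJ} · P⁻¹, and e^{tJ} can be computed block-by-block.

B has Jordan form
J =
  [-2,  1]
  [ 0, -2]
(up to reordering of blocks).

Per-block formulas:
  For a 2×2 Jordan block J_2(-2): exp(t · J_2(-2)) = e^(-2t)·(I + t·N), where N is the 2×2 nilpotent shift.

After assembling e^{tJ} and conjugating by P, we get:

e^{tB} =
  [t*exp(-2*t) + exp(-2*t), t*exp(-2*t)]
  [-t*exp(-2*t), -t*exp(-2*t) + exp(-2*t)]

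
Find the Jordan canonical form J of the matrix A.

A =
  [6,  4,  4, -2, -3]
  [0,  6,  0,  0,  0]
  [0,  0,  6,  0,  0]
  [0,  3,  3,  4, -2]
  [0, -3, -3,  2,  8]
J_3(6) ⊕ J_1(6) ⊕ J_1(6)

The characteristic polynomial is
  det(x·I − A) = x^5 - 30*x^4 + 360*x^3 - 2160*x^2 + 6480*x - 7776 = (x - 6)^5

Eigenvalues and multiplicities (the geometric multiplicity of λ is n − rank(A − λI), which equals the number of Jordan blocks for λ):
  λ = 6: algebraic multiplicity = 5, geometric multiplicity = 3

Determining the block sizes for each eigenvalue:
  λ = 6: with am = 5 and gm = 3, the partition is not yet determined (e.g. several partitions of 5 into 3 parts exist). Let N = A − (6)·I. Computing rank(N^1) = 2, rank(N^2) = 1, rank(N^3) = 0; the number of blocks of size ≥ j is rank(N^{j−1}) − rank(N^j), giving [3, 1, 1]. So we have 1 block(s) of size 3, 2 block(s) of size 1 → block sizes [3, 1, 1]

Assembling the blocks gives a Jordan form
J =
  [6, 1, 0, 0, 0]
  [0, 6, 1, 0, 0]
  [0, 0, 6, 0, 0]
  [0, 0, 0, 6, 0]
  [0, 0, 0, 0, 6]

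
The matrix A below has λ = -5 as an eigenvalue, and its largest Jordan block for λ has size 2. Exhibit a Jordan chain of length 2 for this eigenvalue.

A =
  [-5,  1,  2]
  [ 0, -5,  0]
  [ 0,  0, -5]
A Jordan chain for λ = -5 of length 2:
v_1 = (1, 0, 0)ᵀ
v_2 = (0, 1, 0)ᵀ

Let N = A − (-5)·I. We want v_2 with N^2 v_2 = 0 but N^1 v_2 ≠ 0; then v_{j-1} := N · v_j for j = 2, …, 2.

Pick v_2 = (0, 1, 0)ᵀ.
Then v_1 = N · v_2 = (1, 0, 0)ᵀ.

Sanity check: (A − (-5)·I) v_1 = (0, 0, 0)ᵀ = 0. ✓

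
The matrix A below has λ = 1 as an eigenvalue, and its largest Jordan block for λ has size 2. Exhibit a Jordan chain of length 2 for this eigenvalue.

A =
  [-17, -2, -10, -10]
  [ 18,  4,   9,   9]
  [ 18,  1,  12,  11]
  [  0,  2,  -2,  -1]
A Jordan chain for λ = 1 of length 2:
v_1 = (-2, 3, 1, 2)ᵀ
v_2 = (0, 1, 0, 0)ᵀ

Let N = A − (1)·I. We want v_2 with N^2 v_2 = 0 but N^1 v_2 ≠ 0; then v_{j-1} := N · v_j for j = 2, …, 2.

Pick v_2 = (0, 1, 0, 0)ᵀ.
Then v_1 = N · v_2 = (-2, 3, 1, 2)ᵀ.

Sanity check: (A − (1)·I) v_1 = (0, 0, 0, 0)ᵀ = 0. ✓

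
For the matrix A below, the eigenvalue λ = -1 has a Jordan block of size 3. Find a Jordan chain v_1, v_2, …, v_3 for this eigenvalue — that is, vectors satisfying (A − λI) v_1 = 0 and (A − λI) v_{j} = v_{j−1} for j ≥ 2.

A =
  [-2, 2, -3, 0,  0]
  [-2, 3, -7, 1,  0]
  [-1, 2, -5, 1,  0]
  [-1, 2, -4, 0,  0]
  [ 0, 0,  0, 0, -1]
A Jordan chain for λ = -1 of length 3:
v_1 = (1, 2, 1, 1, 0)ᵀ
v_2 = (-3, -7, -4, -4, 0)ᵀ
v_3 = (0, 0, 1, 0, 0)ᵀ

Let N = A − (-1)·I. We want v_3 with N^3 v_3 = 0 but N^2 v_3 ≠ 0; then v_{j-1} := N · v_j for j = 3, …, 2.

Pick v_3 = (0, 0, 1, 0, 0)ᵀ.
Then v_2 = N · v_3 = (-3, -7, -4, -4, 0)ᵀ.
Then v_1 = N · v_2 = (1, 2, 1, 1, 0)ᵀ.

Sanity check: (A − (-1)·I) v_1 = (0, 0, 0, 0, 0)ᵀ = 0. ✓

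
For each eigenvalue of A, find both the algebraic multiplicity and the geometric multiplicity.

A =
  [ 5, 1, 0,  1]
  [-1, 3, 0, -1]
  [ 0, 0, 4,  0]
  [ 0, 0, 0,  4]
λ = 4: alg = 4, geom = 3

Step 1 — factor the characteristic polynomial to read off the algebraic multiplicities:
  χ_A(x) = (x - 4)^4

Step 2 — compute geometric multiplicities via the rank-nullity identity g(λ) = n − rank(A − λI):
  rank(A − (4)·I) = 1, so dim ker(A − (4)·I) = n − 1 = 3

Summary:
  λ = 4: algebraic multiplicity = 4, geometric multiplicity = 3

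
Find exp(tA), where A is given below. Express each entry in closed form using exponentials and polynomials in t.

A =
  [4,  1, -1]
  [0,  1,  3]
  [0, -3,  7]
e^{tA} =
  [exp(4*t), t*exp(4*t), -t*exp(4*t)]
  [0, -3*t*exp(4*t) + exp(4*t), 3*t*exp(4*t)]
  [0, -3*t*exp(4*t), 3*t*exp(4*t) + exp(4*t)]

Strategy: write A = P · J · P⁻¹ where J is a Jordan canonical form, so e^{tA} = P · e^{tJ} · P⁻¹, and e^{tJ} can be computed block-by-block.

A has Jordan form
J =
  [4, 1, 0]
  [0, 4, 0]
  [0, 0, 4]
(up to reordering of blocks).

Per-block formulas:
  For a 2×2 Jordan block J_2(4): exp(t · J_2(4)) = e^(4t)·(I + t·N), where N is the 2×2 nilpotent shift.
  For a 1×1 block at λ = 4: exp(t · [4]) = [e^(4t)].

After assembling e^{tJ} and conjugating by P, we get:

e^{tA} =
  [exp(4*t), t*exp(4*t), -t*exp(4*t)]
  [0, -3*t*exp(4*t) + exp(4*t), 3*t*exp(4*t)]
  [0, -3*t*exp(4*t), 3*t*exp(4*t) + exp(4*t)]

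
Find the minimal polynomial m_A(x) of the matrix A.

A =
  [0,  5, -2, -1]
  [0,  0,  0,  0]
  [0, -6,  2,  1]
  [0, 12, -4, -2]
x^2

The characteristic polynomial is χ_A(x) = x^4, so the eigenvalues are known. The minimal polynomial is
  m_A(x) = Π_λ (x − λ)^{k_λ}
where k_λ is the size of the *largest* Jordan block for λ (equivalently, the smallest k with (A − λI)^k v = 0 for every generalised eigenvector v of λ).

  λ = 0: largest Jordan block has size 2, contributing (x − 0)^2

So m_A(x) = x^2 = x^2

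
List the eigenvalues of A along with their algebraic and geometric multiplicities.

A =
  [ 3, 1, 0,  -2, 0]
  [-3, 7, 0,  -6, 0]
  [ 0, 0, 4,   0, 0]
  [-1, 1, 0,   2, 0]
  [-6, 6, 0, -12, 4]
λ = 4: alg = 5, geom = 4

Step 1 — factor the characteristic polynomial to read off the algebraic multiplicities:
  χ_A(x) = (x - 4)^5

Step 2 — compute geometric multiplicities via the rank-nullity identity g(λ) = n − rank(A − λI):
  rank(A − (4)·I) = 1, so dim ker(A − (4)·I) = n − 1 = 4

Summary:
  λ = 4: algebraic multiplicity = 5, geometric multiplicity = 4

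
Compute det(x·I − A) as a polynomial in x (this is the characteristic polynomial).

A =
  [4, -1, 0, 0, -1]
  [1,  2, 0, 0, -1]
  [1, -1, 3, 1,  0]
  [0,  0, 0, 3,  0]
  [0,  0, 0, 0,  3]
x^5 - 15*x^4 + 90*x^3 - 270*x^2 + 405*x - 243

Expanding det(x·I − A) (e.g. by cofactor expansion or by noting that A is similar to its Jordan form J, which has the same characteristic polynomial as A) gives
  χ_A(x) = x^5 - 15*x^4 + 90*x^3 - 270*x^2 + 405*x - 243
which factors as (x - 3)^5. The eigenvalues (with algebraic multiplicities) are λ = 3 with multiplicity 5.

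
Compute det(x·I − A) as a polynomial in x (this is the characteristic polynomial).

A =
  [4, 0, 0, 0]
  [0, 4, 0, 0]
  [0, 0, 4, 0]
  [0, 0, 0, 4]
x^4 - 16*x^3 + 96*x^2 - 256*x + 256

Expanding det(x·I − A) (e.g. by cofactor expansion or by noting that A is similar to its Jordan form J, which has the same characteristic polynomial as A) gives
  χ_A(x) = x^4 - 16*x^3 + 96*x^2 - 256*x + 256
which factors as (x - 4)^4. The eigenvalues (with algebraic multiplicities) are λ = 4 with multiplicity 4.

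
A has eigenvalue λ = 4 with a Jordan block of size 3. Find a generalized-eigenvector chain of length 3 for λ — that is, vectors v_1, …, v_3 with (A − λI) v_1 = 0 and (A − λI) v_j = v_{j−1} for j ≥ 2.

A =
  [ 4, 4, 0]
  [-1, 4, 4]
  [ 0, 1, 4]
A Jordan chain for λ = 4 of length 3:
v_1 = (-4, 0, -1)ᵀ
v_2 = (0, -1, 0)ᵀ
v_3 = (1, 0, 0)ᵀ

Let N = A − (4)·I. We want v_3 with N^3 v_3 = 0 but N^2 v_3 ≠ 0; then v_{j-1} := N · v_j for j = 3, …, 2.

Pick v_3 = (1, 0, 0)ᵀ.
Then v_2 = N · v_3 = (0, -1, 0)ᵀ.
Then v_1 = N · v_2 = (-4, 0, -1)ᵀ.

Sanity check: (A − (4)·I) v_1 = (0, 0, 0)ᵀ = 0. ✓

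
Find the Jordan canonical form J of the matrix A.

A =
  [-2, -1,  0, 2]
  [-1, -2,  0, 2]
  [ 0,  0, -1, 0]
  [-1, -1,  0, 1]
J_2(-1) ⊕ J_1(-1) ⊕ J_1(-1)

The characteristic polynomial is
  det(x·I − A) = x^4 + 4*x^3 + 6*x^2 + 4*x + 1 = (x + 1)^4

Eigenvalues and multiplicities (the geometric multiplicity of λ is n − rank(A − λI), which equals the number of Jordan blocks for λ):
  λ = -1: algebraic multiplicity = 4, geometric multiplicity = 3

Determining the block sizes for each eigenvalue:
  λ = -1: 3 blocks summing to 4 forces exactly one block of size 2 and the rest size 1 → block sizes [2, 1, 1]

Assembling the blocks gives a Jordan form
J =
  [-1,  1,  0,  0]
  [ 0, -1,  0,  0]
  [ 0,  0, -1,  0]
  [ 0,  0,  0, -1]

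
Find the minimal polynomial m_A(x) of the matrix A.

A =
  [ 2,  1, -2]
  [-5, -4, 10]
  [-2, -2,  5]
x^2 - 2*x + 1

The characteristic polynomial is χ_A(x) = (x - 1)^3, so the eigenvalues are known. The minimal polynomial is
  m_A(x) = Π_λ (x − λ)^{k_λ}
where k_λ is the size of the *largest* Jordan block for λ (equivalently, the smallest k with (A − λI)^k v = 0 for every generalised eigenvector v of λ).

  λ = 1: largest Jordan block has size 2, contributing (x − 1)^2

So m_A(x) = (x - 1)^2 = x^2 - 2*x + 1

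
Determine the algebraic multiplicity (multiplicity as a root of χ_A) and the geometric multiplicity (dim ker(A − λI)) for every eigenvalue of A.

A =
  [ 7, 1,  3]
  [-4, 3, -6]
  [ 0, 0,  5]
λ = 5: alg = 3, geom = 2

Step 1 — factor the characteristic polynomial to read off the algebraic multiplicities:
  χ_A(x) = (x - 5)^3

Step 2 — compute geometric multiplicities via the rank-nullity identity g(λ) = n − rank(A − λI):
  rank(A − (5)·I) = 1, so dim ker(A − (5)·I) = n − 1 = 2

Summary:
  λ = 5: algebraic multiplicity = 3, geometric multiplicity = 2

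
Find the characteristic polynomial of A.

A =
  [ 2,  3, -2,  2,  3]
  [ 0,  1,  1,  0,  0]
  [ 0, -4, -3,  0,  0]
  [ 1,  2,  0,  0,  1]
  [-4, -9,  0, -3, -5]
x^5 + 5*x^4 + 10*x^3 + 10*x^2 + 5*x + 1

Expanding det(x·I − A) (e.g. by cofactor expansion or by noting that A is similar to its Jordan form J, which has the same characteristic polynomial as A) gives
  χ_A(x) = x^5 + 5*x^4 + 10*x^3 + 10*x^2 + 5*x + 1
which factors as (x + 1)^5. The eigenvalues (with algebraic multiplicities) are λ = -1 with multiplicity 5.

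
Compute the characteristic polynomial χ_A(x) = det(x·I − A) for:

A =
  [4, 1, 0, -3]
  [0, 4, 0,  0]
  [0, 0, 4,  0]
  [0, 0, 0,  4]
x^4 - 16*x^3 + 96*x^2 - 256*x + 256

Expanding det(x·I − A) (e.g. by cofactor expansion or by noting that A is similar to its Jordan form J, which has the same characteristic polynomial as A) gives
  χ_A(x) = x^4 - 16*x^3 + 96*x^2 - 256*x + 256
which factors as (x - 4)^4. The eigenvalues (with algebraic multiplicities) are λ = 4 with multiplicity 4.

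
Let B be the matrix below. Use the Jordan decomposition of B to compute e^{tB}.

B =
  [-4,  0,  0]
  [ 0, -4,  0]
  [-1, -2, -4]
e^{tB} =
  [exp(-4*t), 0, 0]
  [0, exp(-4*t), 0]
  [-t*exp(-4*t), -2*t*exp(-4*t), exp(-4*t)]

Strategy: write B = P · J · P⁻¹ where J is a Jordan canonical form, so e^{tB} = P · e^{tJ} · P⁻¹, and e^{tJ} can be computed block-by-block.

B has Jordan form
J =
  [-4,  1,  0]
  [ 0, -4,  0]
  [ 0,  0, -4]
(up to reordering of blocks).

Per-block formulas:
  For a 1×1 block at λ = -4: exp(t · [-4]) = [e^(-4t)].
  For a 2×2 Jordan block J_2(-4): exp(t · J_2(-4)) = e^(-4t)·(I + t·N), where N is the 2×2 nilpotent shift.

After assembling e^{tJ} and conjugating by P, we get:

e^{tB} =
  [exp(-4*t), 0, 0]
  [0, exp(-4*t), 0]
  [-t*exp(-4*t), -2*t*exp(-4*t), exp(-4*t)]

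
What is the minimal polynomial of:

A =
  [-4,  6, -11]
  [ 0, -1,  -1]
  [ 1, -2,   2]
x^3 + 3*x^2 + 3*x + 1

The characteristic polynomial is χ_A(x) = (x + 1)^3, so the eigenvalues are known. The minimal polynomial is
  m_A(x) = Π_λ (x − λ)^{k_λ}
where k_λ is the size of the *largest* Jordan block for λ (equivalently, the smallest k with (A − λI)^k v = 0 for every generalised eigenvector v of λ).

  λ = -1: largest Jordan block has size 3, contributing (x + 1)^3

So m_A(x) = (x + 1)^3 = x^3 + 3*x^2 + 3*x + 1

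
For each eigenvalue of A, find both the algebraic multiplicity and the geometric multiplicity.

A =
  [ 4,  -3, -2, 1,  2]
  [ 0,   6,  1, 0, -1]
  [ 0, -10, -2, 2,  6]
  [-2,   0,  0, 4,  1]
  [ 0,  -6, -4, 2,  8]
λ = 4: alg = 5, geom = 2

Step 1 — factor the characteristic polynomial to read off the algebraic multiplicities:
  χ_A(x) = (x - 4)^5

Step 2 — compute geometric multiplicities via the rank-nullity identity g(λ) = n − rank(A − λI):
  rank(A − (4)·I) = 3, so dim ker(A − (4)·I) = n − 3 = 2

Summary:
  λ = 4: algebraic multiplicity = 5, geometric multiplicity = 2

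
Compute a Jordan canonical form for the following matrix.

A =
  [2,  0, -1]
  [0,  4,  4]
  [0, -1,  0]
J_3(2)

The characteristic polynomial is
  det(x·I − A) = x^3 - 6*x^2 + 12*x - 8 = (x - 2)^3

Eigenvalues and multiplicities (the geometric multiplicity of λ is n − rank(A − λI), which equals the number of Jordan blocks for λ):
  λ = 2: algebraic multiplicity = 3, geometric multiplicity = 1

Determining the block sizes for each eigenvalue:
  λ = 2: one block (gm = 1), so the single block has size am = 3 → block sizes [3]

Assembling the blocks gives a Jordan form
J =
  [2, 1, 0]
  [0, 2, 1]
  [0, 0, 2]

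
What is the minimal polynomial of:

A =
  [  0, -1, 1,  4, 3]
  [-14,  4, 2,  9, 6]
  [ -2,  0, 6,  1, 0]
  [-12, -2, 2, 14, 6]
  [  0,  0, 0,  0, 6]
x^2 - 12*x + 36

The characteristic polynomial is χ_A(x) = (x - 6)^5, so the eigenvalues are known. The minimal polynomial is
  m_A(x) = Π_λ (x − λ)^{k_λ}
where k_λ is the size of the *largest* Jordan block for λ (equivalently, the smallest k with (A − λI)^k v = 0 for every generalised eigenvector v of λ).

  λ = 6: largest Jordan block has size 2, contributing (x − 6)^2

So m_A(x) = (x - 6)^2 = x^2 - 12*x + 36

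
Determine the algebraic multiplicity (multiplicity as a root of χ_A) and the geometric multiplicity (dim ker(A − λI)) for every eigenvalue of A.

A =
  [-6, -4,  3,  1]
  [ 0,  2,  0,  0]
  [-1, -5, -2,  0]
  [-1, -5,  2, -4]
λ = -4: alg = 3, geom = 1; λ = 2: alg = 1, geom = 1

Step 1 — factor the characteristic polynomial to read off the algebraic multiplicities:
  χ_A(x) = (x - 2)*(x + 4)^3

Step 2 — compute geometric multiplicities via the rank-nullity identity g(λ) = n − rank(A − λI):
  rank(A − (-4)·I) = 3, so dim ker(A − (-4)·I) = n − 3 = 1
  rank(A − (2)·I) = 3, so dim ker(A − (2)·I) = n − 3 = 1

Summary:
  λ = -4: algebraic multiplicity = 3, geometric multiplicity = 1
  λ = 2: algebraic multiplicity = 1, geometric multiplicity = 1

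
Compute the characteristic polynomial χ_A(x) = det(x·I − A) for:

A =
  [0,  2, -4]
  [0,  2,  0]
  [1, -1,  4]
x^3 - 6*x^2 + 12*x - 8

Expanding det(x·I − A) (e.g. by cofactor expansion or by noting that A is similar to its Jordan form J, which has the same characteristic polynomial as A) gives
  χ_A(x) = x^3 - 6*x^2 + 12*x - 8
which factors as (x - 2)^3. The eigenvalues (with algebraic multiplicities) are λ = 2 with multiplicity 3.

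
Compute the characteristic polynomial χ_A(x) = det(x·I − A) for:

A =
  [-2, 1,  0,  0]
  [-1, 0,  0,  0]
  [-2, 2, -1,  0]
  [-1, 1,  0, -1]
x^4 + 4*x^3 + 6*x^2 + 4*x + 1

Expanding det(x·I − A) (e.g. by cofactor expansion or by noting that A is similar to its Jordan form J, which has the same characteristic polynomial as A) gives
  χ_A(x) = x^4 + 4*x^3 + 6*x^2 + 4*x + 1
which factors as (x + 1)^4. The eigenvalues (with algebraic multiplicities) are λ = -1 with multiplicity 4.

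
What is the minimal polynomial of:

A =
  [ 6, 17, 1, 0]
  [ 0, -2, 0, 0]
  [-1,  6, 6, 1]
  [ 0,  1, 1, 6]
x^4 - 16*x^3 + 72*x^2 - 432

The characteristic polynomial is χ_A(x) = (x - 6)^3*(x + 2), so the eigenvalues are known. The minimal polynomial is
  m_A(x) = Π_λ (x − λ)^{k_λ}
where k_λ is the size of the *largest* Jordan block for λ (equivalently, the smallest k with (A − λI)^k v = 0 for every generalised eigenvector v of λ).

  λ = -2: largest Jordan block has size 1, contributing (x + 2)
  λ = 6: largest Jordan block has size 3, contributing (x − 6)^3

So m_A(x) = (x - 6)^3*(x + 2) = x^4 - 16*x^3 + 72*x^2 - 432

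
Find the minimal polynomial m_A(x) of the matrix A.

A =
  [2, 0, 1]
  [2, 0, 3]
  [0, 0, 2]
x^3 - 4*x^2 + 4*x

The characteristic polynomial is χ_A(x) = x*(x - 2)^2, so the eigenvalues are known. The minimal polynomial is
  m_A(x) = Π_λ (x − λ)^{k_λ}
where k_λ is the size of the *largest* Jordan block for λ (equivalently, the smallest k with (A − λI)^k v = 0 for every generalised eigenvector v of λ).

  λ = 0: largest Jordan block has size 1, contributing (x − 0)
  λ = 2: largest Jordan block has size 2, contributing (x − 2)^2

So m_A(x) = x*(x - 2)^2 = x^3 - 4*x^2 + 4*x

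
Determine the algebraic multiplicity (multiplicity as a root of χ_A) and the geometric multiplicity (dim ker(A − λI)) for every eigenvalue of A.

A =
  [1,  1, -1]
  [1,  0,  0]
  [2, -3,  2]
λ = 1: alg = 3, geom = 1

Step 1 — factor the characteristic polynomial to read off the algebraic multiplicities:
  χ_A(x) = (x - 1)^3

Step 2 — compute geometric multiplicities via the rank-nullity identity g(λ) = n − rank(A − λI):
  rank(A − (1)·I) = 2, so dim ker(A − (1)·I) = n − 2 = 1

Summary:
  λ = 1: algebraic multiplicity = 3, geometric multiplicity = 1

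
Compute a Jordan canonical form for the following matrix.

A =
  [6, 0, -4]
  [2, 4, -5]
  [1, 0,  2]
J_3(4)

The characteristic polynomial is
  det(x·I − A) = x^3 - 12*x^2 + 48*x - 64 = (x - 4)^3

Eigenvalues and multiplicities (the geometric multiplicity of λ is n − rank(A − λI), which equals the number of Jordan blocks for λ):
  λ = 4: algebraic multiplicity = 3, geometric multiplicity = 1

Determining the block sizes for each eigenvalue:
  λ = 4: one block (gm = 1), so the single block has size am = 3 → block sizes [3]

Assembling the blocks gives a Jordan form
J =
  [4, 1, 0]
  [0, 4, 1]
  [0, 0, 4]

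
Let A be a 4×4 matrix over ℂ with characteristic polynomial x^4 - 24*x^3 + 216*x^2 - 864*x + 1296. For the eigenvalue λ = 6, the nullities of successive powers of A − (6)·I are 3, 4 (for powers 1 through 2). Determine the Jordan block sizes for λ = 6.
Block sizes for λ = 6: [2, 1, 1]

From the dimensions of kernels of powers, the number of Jordan blocks of size at least j is d_j − d_{j−1} where d_j = dim ker(N^j) (with d_0 = 0). Computing the differences gives [3, 1].
The number of blocks of size exactly k is (#blocks of size ≥ k) − (#blocks of size ≥ k + 1), so the partition is: 2 block(s) of size 1, 1 block(s) of size 2.
In nonincreasing order the block sizes are [2, 1, 1].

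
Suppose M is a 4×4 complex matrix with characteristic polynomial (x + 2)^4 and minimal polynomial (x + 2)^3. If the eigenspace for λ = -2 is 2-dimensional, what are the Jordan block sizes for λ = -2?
Block sizes for λ = -2: [3, 1]

Step 1 — from the characteristic polynomial, algebraic multiplicity of λ = -2 is 4. From dim ker(M − (-2)·I) = 2, there are exactly 2 Jordan blocks for λ = -2.
Step 2 — from the minimal polynomial, the factor (x + 2)^3 tells us the largest block for λ = -2 has size 3.
Step 3 — with total size 4, 2 blocks, and largest block 3, the block sizes (in nonincreasing order) are [3, 1].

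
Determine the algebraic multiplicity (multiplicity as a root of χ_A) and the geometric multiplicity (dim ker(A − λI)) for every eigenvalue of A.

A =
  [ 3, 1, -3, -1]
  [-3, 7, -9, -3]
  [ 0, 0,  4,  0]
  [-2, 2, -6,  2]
λ = 4: alg = 4, geom = 3

Step 1 — factor the characteristic polynomial to read off the algebraic multiplicities:
  χ_A(x) = (x - 4)^4

Step 2 — compute geometric multiplicities via the rank-nullity identity g(λ) = n − rank(A − λI):
  rank(A − (4)·I) = 1, so dim ker(A − (4)·I) = n − 1 = 3

Summary:
  λ = 4: algebraic multiplicity = 4, geometric multiplicity = 3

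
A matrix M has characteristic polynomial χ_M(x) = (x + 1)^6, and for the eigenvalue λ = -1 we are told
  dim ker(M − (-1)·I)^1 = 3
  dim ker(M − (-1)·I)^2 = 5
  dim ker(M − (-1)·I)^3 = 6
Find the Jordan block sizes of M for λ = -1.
Block sizes for λ = -1: [3, 2, 1]

From the dimensions of kernels of powers, the number of Jordan blocks of size at least j is d_j − d_{j−1} where d_j = dim ker(N^j) (with d_0 = 0). Computing the differences gives [3, 2, 1].
The number of blocks of size exactly k is (#blocks of size ≥ k) − (#blocks of size ≥ k + 1), so the partition is: 1 block(s) of size 1, 1 block(s) of size 2, 1 block(s) of size 3.
In nonincreasing order the block sizes are [3, 2, 1].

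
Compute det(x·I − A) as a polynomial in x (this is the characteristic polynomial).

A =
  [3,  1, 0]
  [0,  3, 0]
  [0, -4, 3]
x^3 - 9*x^2 + 27*x - 27

Expanding det(x·I − A) (e.g. by cofactor expansion or by noting that A is similar to its Jordan form J, which has the same characteristic polynomial as A) gives
  χ_A(x) = x^3 - 9*x^2 + 27*x - 27
which factors as (x - 3)^3. The eigenvalues (with algebraic multiplicities) are λ = 3 with multiplicity 3.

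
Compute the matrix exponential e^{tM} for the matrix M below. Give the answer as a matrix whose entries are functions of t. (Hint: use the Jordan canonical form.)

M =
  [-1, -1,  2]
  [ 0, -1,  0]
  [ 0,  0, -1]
e^{tM} =
  [exp(-t), -t*exp(-t), 2*t*exp(-t)]
  [0, exp(-t), 0]
  [0, 0, exp(-t)]

Strategy: write M = P · J · P⁻¹ where J is a Jordan canonical form, so e^{tM} = P · e^{tJ} · P⁻¹, and e^{tJ} can be computed block-by-block.

M has Jordan form
J =
  [-1,  1,  0]
  [ 0, -1,  0]
  [ 0,  0, -1]
(up to reordering of blocks).

Per-block formulas:
  For a 1×1 block at λ = -1: exp(t · [-1]) = [e^(-1t)].
  For a 2×2 Jordan block J_2(-1): exp(t · J_2(-1)) = e^(-1t)·(I + t·N), where N is the 2×2 nilpotent shift.

After assembling e^{tJ} and conjugating by P, we get:

e^{tM} =
  [exp(-t), -t*exp(-t), 2*t*exp(-t)]
  [0, exp(-t), 0]
  [0, 0, exp(-t)]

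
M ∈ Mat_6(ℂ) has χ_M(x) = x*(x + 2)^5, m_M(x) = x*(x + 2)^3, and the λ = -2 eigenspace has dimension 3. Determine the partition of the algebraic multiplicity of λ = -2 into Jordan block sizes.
Block sizes for λ = -2: [3, 1, 1]

Step 1 — from the characteristic polynomial, algebraic multiplicity of λ = -2 is 5. From dim ker(M − (-2)·I) = 3, there are exactly 3 Jordan blocks for λ = -2.
Step 2 — from the minimal polynomial, the factor (x + 2)^3 tells us the largest block for λ = -2 has size 3.
Step 3 — with total size 5, 3 blocks, and largest block 3, the block sizes (in nonincreasing order) are [3, 1, 1].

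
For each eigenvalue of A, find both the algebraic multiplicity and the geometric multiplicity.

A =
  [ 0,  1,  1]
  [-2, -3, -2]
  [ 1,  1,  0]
λ = -1: alg = 3, geom = 2

Step 1 — factor the characteristic polynomial to read off the algebraic multiplicities:
  χ_A(x) = (x + 1)^3

Step 2 — compute geometric multiplicities via the rank-nullity identity g(λ) = n − rank(A − λI):
  rank(A − (-1)·I) = 1, so dim ker(A − (-1)·I) = n − 1 = 2

Summary:
  λ = -1: algebraic multiplicity = 3, geometric multiplicity = 2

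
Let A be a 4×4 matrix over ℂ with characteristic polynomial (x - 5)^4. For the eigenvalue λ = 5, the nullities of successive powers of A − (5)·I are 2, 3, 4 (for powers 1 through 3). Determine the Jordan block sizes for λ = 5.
Block sizes for λ = 5: [3, 1]

From the dimensions of kernels of powers, the number of Jordan blocks of size at least j is d_j − d_{j−1} where d_j = dim ker(N^j) (with d_0 = 0). Computing the differences gives [2, 1, 1].
The number of blocks of size exactly k is (#blocks of size ≥ k) − (#blocks of size ≥ k + 1), so the partition is: 1 block(s) of size 1, 1 block(s) of size 3.
In nonincreasing order the block sizes are [3, 1].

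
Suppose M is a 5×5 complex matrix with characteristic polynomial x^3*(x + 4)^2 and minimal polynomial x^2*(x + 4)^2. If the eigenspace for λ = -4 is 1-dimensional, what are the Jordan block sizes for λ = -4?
Block sizes for λ = -4: [2]

Step 1 — from the characteristic polynomial, algebraic multiplicity of λ = -4 is 2. From dim ker(M − (-4)·I) = 1, there are exactly 1 Jordan blocks for λ = -4.
Step 2 — from the minimal polynomial, the factor (x + 4)^2 tells us the largest block for λ = -4 has size 2.
Step 3 — with total size 2, 1 blocks, and largest block 2, the block sizes (in nonincreasing order) are [2].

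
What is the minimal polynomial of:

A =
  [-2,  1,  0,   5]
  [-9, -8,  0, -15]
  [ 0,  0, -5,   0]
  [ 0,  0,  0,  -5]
x^2 + 10*x + 25

The characteristic polynomial is χ_A(x) = (x + 5)^4, so the eigenvalues are known. The minimal polynomial is
  m_A(x) = Π_λ (x − λ)^{k_λ}
where k_λ is the size of the *largest* Jordan block for λ (equivalently, the smallest k with (A − λI)^k v = 0 for every generalised eigenvector v of λ).

  λ = -5: largest Jordan block has size 2, contributing (x + 5)^2

So m_A(x) = (x + 5)^2 = x^2 + 10*x + 25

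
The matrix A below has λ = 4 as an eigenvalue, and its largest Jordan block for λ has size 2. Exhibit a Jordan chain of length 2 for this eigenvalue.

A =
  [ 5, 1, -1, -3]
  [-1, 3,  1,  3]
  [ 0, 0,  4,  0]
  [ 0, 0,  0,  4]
A Jordan chain for λ = 4 of length 2:
v_1 = (1, -1, 0, 0)ᵀ
v_2 = (1, 0, 0, 0)ᵀ

Let N = A − (4)·I. We want v_2 with N^2 v_2 = 0 but N^1 v_2 ≠ 0; then v_{j-1} := N · v_j for j = 2, …, 2.

Pick v_2 = (1, 0, 0, 0)ᵀ.
Then v_1 = N · v_2 = (1, -1, 0, 0)ᵀ.

Sanity check: (A − (4)·I) v_1 = (0, 0, 0, 0)ᵀ = 0. ✓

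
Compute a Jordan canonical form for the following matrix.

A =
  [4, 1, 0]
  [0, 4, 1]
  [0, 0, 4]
J_3(4)

The characteristic polynomial is
  det(x·I − A) = x^3 - 12*x^2 + 48*x - 64 = (x - 4)^3

Eigenvalues and multiplicities (the geometric multiplicity of λ is n − rank(A − λI), which equals the number of Jordan blocks for λ):
  λ = 4: algebraic multiplicity = 3, geometric multiplicity = 1

Determining the block sizes for each eigenvalue:
  λ = 4: one block (gm = 1), so the single block has size am = 3 → block sizes [3]

Assembling the blocks gives a Jordan form
J =
  [4, 1, 0]
  [0, 4, 1]
  [0, 0, 4]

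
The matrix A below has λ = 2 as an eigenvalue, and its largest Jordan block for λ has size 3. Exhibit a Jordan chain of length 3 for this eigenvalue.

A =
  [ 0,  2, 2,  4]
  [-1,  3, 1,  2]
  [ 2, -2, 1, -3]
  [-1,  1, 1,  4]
A Jordan chain for λ = 2 of length 3:
v_1 = (2, 1, -1, 1)ᵀ
v_2 = (-2, -1, 2, -1)ᵀ
v_3 = (1, 0, 0, 0)ᵀ

Let N = A − (2)·I. We want v_3 with N^3 v_3 = 0 but N^2 v_3 ≠ 0; then v_{j-1} := N · v_j for j = 3, …, 2.

Pick v_3 = (1, 0, 0, 0)ᵀ.
Then v_2 = N · v_3 = (-2, -1, 2, -1)ᵀ.
Then v_1 = N · v_2 = (2, 1, -1, 1)ᵀ.

Sanity check: (A − (2)·I) v_1 = (0, 0, 0, 0)ᵀ = 0. ✓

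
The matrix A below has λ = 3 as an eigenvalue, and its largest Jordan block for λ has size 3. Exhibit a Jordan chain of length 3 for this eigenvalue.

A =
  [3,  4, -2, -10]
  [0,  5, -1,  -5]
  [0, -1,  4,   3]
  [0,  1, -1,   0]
A Jordan chain for λ = 3 of length 3:
v_1 = (4, 2, -1, 1)ᵀ
v_2 = (-2, -1, 1, -1)ᵀ
v_3 = (0, 0, 1, 0)ᵀ

Let N = A − (3)·I. We want v_3 with N^3 v_3 = 0 but N^2 v_3 ≠ 0; then v_{j-1} := N · v_j for j = 3, …, 2.

Pick v_3 = (0, 0, 1, 0)ᵀ.
Then v_2 = N · v_3 = (-2, -1, 1, -1)ᵀ.
Then v_1 = N · v_2 = (4, 2, -1, 1)ᵀ.

Sanity check: (A − (3)·I) v_1 = (0, 0, 0, 0)ᵀ = 0. ✓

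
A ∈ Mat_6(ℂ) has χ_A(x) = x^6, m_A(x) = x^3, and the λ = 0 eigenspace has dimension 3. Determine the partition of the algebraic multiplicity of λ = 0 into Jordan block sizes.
Block sizes for λ = 0: [3, 2, 1]

Step 1 — from the characteristic polynomial, algebraic multiplicity of λ = 0 is 6. From dim ker(A − (0)·I) = 3, there are exactly 3 Jordan blocks for λ = 0.
Step 2 — from the minimal polynomial, the factor (x − 0)^3 tells us the largest block for λ = 0 has size 3.
Step 3 — with total size 6, 3 blocks, and largest block 3, the block sizes (in nonincreasing order) are [3, 2, 1].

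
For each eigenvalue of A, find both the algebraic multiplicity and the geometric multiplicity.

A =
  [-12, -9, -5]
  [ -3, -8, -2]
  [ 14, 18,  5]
λ = -5: alg = 3, geom = 1

Step 1 — factor the characteristic polynomial to read off the algebraic multiplicities:
  χ_A(x) = (x + 5)^3

Step 2 — compute geometric multiplicities via the rank-nullity identity g(λ) = n − rank(A − λI):
  rank(A − (-5)·I) = 2, so dim ker(A − (-5)·I) = n − 2 = 1

Summary:
  λ = -5: algebraic multiplicity = 3, geometric multiplicity = 1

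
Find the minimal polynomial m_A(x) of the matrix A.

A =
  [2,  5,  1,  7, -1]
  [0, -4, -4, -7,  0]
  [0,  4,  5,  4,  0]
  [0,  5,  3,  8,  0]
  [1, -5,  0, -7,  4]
x^3 - 9*x^2 + 27*x - 27

The characteristic polynomial is χ_A(x) = (x - 3)^5, so the eigenvalues are known. The minimal polynomial is
  m_A(x) = Π_λ (x − λ)^{k_λ}
where k_λ is the size of the *largest* Jordan block for λ (equivalently, the smallest k with (A − λI)^k v = 0 for every generalised eigenvector v of λ).

  λ = 3: largest Jordan block has size 3, contributing (x − 3)^3

So m_A(x) = (x - 3)^3 = x^3 - 9*x^2 + 27*x - 27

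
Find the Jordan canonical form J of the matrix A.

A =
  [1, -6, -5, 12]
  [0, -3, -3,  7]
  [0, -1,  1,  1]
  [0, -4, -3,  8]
J_3(1) ⊕ J_1(4)

The characteristic polynomial is
  det(x·I − A) = x^4 - 7*x^3 + 15*x^2 - 13*x + 4 = (x - 4)*(x - 1)^3

Eigenvalues and multiplicities (the geometric multiplicity of λ is n − rank(A − λI), which equals the number of Jordan blocks for λ):
  λ = 1: algebraic multiplicity = 3, geometric multiplicity = 1
  λ = 4: algebraic multiplicity = 1, geometric multiplicity = 1

Determining the block sizes for each eigenvalue:
  λ = 1: one block (gm = 1), so the single block has size am = 3 → block sizes [3]
  λ = 4: one block (gm = 1), so the single block has size am = 1 → block sizes [1]

Assembling the blocks gives a Jordan form
J =
  [1, 1, 0, 0]
  [0, 1, 1, 0]
  [0, 0, 1, 0]
  [0, 0, 0, 4]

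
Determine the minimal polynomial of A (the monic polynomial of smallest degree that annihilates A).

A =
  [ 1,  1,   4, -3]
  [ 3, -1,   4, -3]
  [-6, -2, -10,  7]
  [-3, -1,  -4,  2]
x^3 + 6*x^2 + 12*x + 8

The characteristic polynomial is χ_A(x) = (x + 2)^4, so the eigenvalues are known. The minimal polynomial is
  m_A(x) = Π_λ (x − λ)^{k_λ}
where k_λ is the size of the *largest* Jordan block for λ (equivalently, the smallest k with (A − λI)^k v = 0 for every generalised eigenvector v of λ).

  λ = -2: largest Jordan block has size 3, contributing (x + 2)^3

So m_A(x) = (x + 2)^3 = x^3 + 6*x^2 + 12*x + 8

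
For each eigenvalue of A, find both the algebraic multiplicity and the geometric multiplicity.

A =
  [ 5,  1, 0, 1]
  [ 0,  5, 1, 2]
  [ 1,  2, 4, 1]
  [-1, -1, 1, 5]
λ = 4: alg = 1, geom = 1; λ = 5: alg = 3, geom = 1

Step 1 — factor the characteristic polynomial to read off the algebraic multiplicities:
  χ_A(x) = (x - 5)^3*(x - 4)

Step 2 — compute geometric multiplicities via the rank-nullity identity g(λ) = n − rank(A − λI):
  rank(A − (4)·I) = 3, so dim ker(A − (4)·I) = n − 3 = 1
  rank(A − (5)·I) = 3, so dim ker(A − (5)·I) = n − 3 = 1

Summary:
  λ = 4: algebraic multiplicity = 1, geometric multiplicity = 1
  λ = 5: algebraic multiplicity = 3, geometric multiplicity = 1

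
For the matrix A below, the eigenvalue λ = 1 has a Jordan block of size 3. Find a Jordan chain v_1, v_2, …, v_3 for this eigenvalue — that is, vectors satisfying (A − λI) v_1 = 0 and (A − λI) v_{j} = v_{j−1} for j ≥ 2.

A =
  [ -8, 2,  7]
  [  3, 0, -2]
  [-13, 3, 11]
A Jordan chain for λ = 1 of length 3:
v_1 = (-4, -4, -4)ᵀ
v_2 = (-9, 3, -13)ᵀ
v_3 = (1, 0, 0)ᵀ

Let N = A − (1)·I. We want v_3 with N^3 v_3 = 0 but N^2 v_3 ≠ 0; then v_{j-1} := N · v_j for j = 3, …, 2.

Pick v_3 = (1, 0, 0)ᵀ.
Then v_2 = N · v_3 = (-9, 3, -13)ᵀ.
Then v_1 = N · v_2 = (-4, -4, -4)ᵀ.

Sanity check: (A − (1)·I) v_1 = (0, 0, 0)ᵀ = 0. ✓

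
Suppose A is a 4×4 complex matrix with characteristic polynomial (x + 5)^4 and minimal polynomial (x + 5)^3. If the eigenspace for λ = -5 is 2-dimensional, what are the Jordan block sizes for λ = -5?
Block sizes for λ = -5: [3, 1]

Step 1 — from the characteristic polynomial, algebraic multiplicity of λ = -5 is 4. From dim ker(A − (-5)·I) = 2, there are exactly 2 Jordan blocks for λ = -5.
Step 2 — from the minimal polynomial, the factor (x + 5)^3 tells us the largest block for λ = -5 has size 3.
Step 3 — with total size 4, 2 blocks, and largest block 3, the block sizes (in nonincreasing order) are [3, 1].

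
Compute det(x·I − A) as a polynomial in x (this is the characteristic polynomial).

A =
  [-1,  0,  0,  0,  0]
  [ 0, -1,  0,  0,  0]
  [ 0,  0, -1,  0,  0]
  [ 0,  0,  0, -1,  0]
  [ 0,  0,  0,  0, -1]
x^5 + 5*x^4 + 10*x^3 + 10*x^2 + 5*x + 1

Expanding det(x·I − A) (e.g. by cofactor expansion or by noting that A is similar to its Jordan form J, which has the same characteristic polynomial as A) gives
  χ_A(x) = x^5 + 5*x^4 + 10*x^3 + 10*x^2 + 5*x + 1
which factors as (x + 1)^5. The eigenvalues (with algebraic multiplicities) are λ = -1 with multiplicity 5.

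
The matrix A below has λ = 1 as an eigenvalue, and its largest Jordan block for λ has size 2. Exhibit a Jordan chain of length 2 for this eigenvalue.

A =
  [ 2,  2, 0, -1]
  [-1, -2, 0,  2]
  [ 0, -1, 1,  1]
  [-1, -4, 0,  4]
A Jordan chain for λ = 1 of length 2:
v_1 = (1, -1, 0, -1)ᵀ
v_2 = (1, 0, 0, 0)ᵀ

Let N = A − (1)·I. We want v_2 with N^2 v_2 = 0 but N^1 v_2 ≠ 0; then v_{j-1} := N · v_j for j = 2, …, 2.

Pick v_2 = (1, 0, 0, 0)ᵀ.
Then v_1 = N · v_2 = (1, -1, 0, -1)ᵀ.

Sanity check: (A − (1)·I) v_1 = (0, 0, 0, 0)ᵀ = 0. ✓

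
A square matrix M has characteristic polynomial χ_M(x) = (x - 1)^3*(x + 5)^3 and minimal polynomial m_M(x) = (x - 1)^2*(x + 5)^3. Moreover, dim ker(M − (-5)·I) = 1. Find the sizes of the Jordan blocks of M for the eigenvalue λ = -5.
Block sizes for λ = -5: [3]

Step 1 — from the characteristic polynomial, algebraic multiplicity of λ = -5 is 3. From dim ker(M − (-5)·I) = 1, there are exactly 1 Jordan blocks for λ = -5.
Step 2 — from the minimal polynomial, the factor (x + 5)^3 tells us the largest block for λ = -5 has size 3.
Step 3 — with total size 3, 1 blocks, and largest block 3, the block sizes (in nonincreasing order) are [3].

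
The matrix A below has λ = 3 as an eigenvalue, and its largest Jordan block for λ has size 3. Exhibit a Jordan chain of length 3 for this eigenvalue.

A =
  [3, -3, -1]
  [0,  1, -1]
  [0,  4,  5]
A Jordan chain for λ = 3 of length 3:
v_1 = (2, 0, 0)ᵀ
v_2 = (-3, -2, 4)ᵀ
v_3 = (0, 1, 0)ᵀ

Let N = A − (3)·I. We want v_3 with N^3 v_3 = 0 but N^2 v_3 ≠ 0; then v_{j-1} := N · v_j for j = 3, …, 2.

Pick v_3 = (0, 1, 0)ᵀ.
Then v_2 = N · v_3 = (-3, -2, 4)ᵀ.
Then v_1 = N · v_2 = (2, 0, 0)ᵀ.

Sanity check: (A − (3)·I) v_1 = (0, 0, 0)ᵀ = 0. ✓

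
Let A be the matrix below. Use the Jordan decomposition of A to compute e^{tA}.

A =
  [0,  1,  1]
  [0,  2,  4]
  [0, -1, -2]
e^{tA} =
  [1, t^2/2 + t, t^2 + t]
  [0, 2*t + 1, 4*t]
  [0, -t, 1 - 2*t]

Strategy: write A = P · J · P⁻¹ where J is a Jordan canonical form, so e^{tA} = P · e^{tJ} · P⁻¹, and e^{tJ} can be computed block-by-block.

A has Jordan form
J =
  [0, 1, 0]
  [0, 0, 1]
  [0, 0, 0]
(up to reordering of blocks).

Per-block formulas:
  For a 3×3 Jordan block J_3(0): exp(t · J_3(0)) = e^(0t)·(I + t·N + (t^2/2)·N^2), where N is the 3×3 nilpotent shift.

After assembling e^{tJ} and conjugating by P, we get:

e^{tA} =
  [1, t^2/2 + t, t^2 + t]
  [0, 2*t + 1, 4*t]
  [0, -t, 1 - 2*t]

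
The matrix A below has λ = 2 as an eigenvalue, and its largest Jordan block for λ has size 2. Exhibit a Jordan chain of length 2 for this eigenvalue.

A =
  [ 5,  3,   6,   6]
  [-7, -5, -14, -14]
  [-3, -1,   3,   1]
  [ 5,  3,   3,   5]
A Jordan chain for λ = 2 of length 2:
v_1 = (3, -7, -3, 5)ᵀ
v_2 = (1, 0, 0, 0)ᵀ

Let N = A − (2)·I. We want v_2 with N^2 v_2 = 0 but N^1 v_2 ≠ 0; then v_{j-1} := N · v_j for j = 2, …, 2.

Pick v_2 = (1, 0, 0, 0)ᵀ.
Then v_1 = N · v_2 = (3, -7, -3, 5)ᵀ.

Sanity check: (A − (2)·I) v_1 = (0, 0, 0, 0)ᵀ = 0. ✓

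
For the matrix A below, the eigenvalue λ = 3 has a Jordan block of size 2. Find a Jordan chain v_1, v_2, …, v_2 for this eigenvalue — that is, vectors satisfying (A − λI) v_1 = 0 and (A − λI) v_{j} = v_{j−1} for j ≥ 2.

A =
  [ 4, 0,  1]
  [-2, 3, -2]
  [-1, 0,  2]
A Jordan chain for λ = 3 of length 2:
v_1 = (1, -2, -1)ᵀ
v_2 = (1, 0, 0)ᵀ

Let N = A − (3)·I. We want v_2 with N^2 v_2 = 0 but N^1 v_2 ≠ 0; then v_{j-1} := N · v_j for j = 2, …, 2.

Pick v_2 = (1, 0, 0)ᵀ.
Then v_1 = N · v_2 = (1, -2, -1)ᵀ.

Sanity check: (A − (3)·I) v_1 = (0, 0, 0)ᵀ = 0. ✓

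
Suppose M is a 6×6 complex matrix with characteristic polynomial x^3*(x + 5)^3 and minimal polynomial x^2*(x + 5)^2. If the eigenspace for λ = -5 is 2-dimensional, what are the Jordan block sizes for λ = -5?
Block sizes for λ = -5: [2, 1]

Step 1 — from the characteristic polynomial, algebraic multiplicity of λ = -5 is 3. From dim ker(M − (-5)·I) = 2, there are exactly 2 Jordan blocks for λ = -5.
Step 2 — from the minimal polynomial, the factor (x + 5)^2 tells us the largest block for λ = -5 has size 2.
Step 3 — with total size 3, 2 blocks, and largest block 2, the block sizes (in nonincreasing order) are [2, 1].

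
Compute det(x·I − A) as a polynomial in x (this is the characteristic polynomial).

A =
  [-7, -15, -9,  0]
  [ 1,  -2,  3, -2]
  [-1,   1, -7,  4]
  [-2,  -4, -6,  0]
x^4 + 16*x^3 + 96*x^2 + 256*x + 256

Expanding det(x·I − A) (e.g. by cofactor expansion or by noting that A is similar to its Jordan form J, which has the same characteristic polynomial as A) gives
  χ_A(x) = x^4 + 16*x^3 + 96*x^2 + 256*x + 256
which factors as (x + 4)^4. The eigenvalues (with algebraic multiplicities) are λ = -4 with multiplicity 4.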